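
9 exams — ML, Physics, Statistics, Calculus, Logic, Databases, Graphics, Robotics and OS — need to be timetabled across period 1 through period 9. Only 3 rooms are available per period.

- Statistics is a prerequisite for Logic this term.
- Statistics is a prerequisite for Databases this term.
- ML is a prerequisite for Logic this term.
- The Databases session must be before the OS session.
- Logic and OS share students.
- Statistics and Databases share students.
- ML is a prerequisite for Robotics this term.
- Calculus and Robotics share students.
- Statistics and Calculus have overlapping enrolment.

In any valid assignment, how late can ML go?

period 8

Downstream work caps ML at period 8.
ML at period 8 is achievable: Databases -> period 2, Calculus -> period 2, Graphics -> period 1, OS -> period 3, Physics -> period 1, Statistics -> period 1, Logic -> period 9, Robotics -> period 9, ML -> period 8.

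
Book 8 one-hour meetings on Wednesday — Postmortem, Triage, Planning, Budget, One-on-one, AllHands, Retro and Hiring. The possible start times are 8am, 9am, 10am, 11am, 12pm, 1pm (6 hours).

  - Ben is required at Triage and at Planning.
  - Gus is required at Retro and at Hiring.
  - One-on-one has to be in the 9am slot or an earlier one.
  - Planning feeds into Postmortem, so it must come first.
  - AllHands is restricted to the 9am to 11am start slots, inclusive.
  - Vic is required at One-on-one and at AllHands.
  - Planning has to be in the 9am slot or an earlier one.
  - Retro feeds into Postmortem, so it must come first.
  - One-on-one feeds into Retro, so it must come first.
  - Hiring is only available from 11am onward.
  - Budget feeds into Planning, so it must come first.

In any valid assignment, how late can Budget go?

8am

Downstream work caps Budget at 8am.
Budget at 8am is achievable: Planning -> 9am; Budget -> 8am; One-on-one -> 8am; Triage -> 8am; Hiring -> 11am; Retro -> 9am; AllHands -> 9am; Postmortem -> 10am.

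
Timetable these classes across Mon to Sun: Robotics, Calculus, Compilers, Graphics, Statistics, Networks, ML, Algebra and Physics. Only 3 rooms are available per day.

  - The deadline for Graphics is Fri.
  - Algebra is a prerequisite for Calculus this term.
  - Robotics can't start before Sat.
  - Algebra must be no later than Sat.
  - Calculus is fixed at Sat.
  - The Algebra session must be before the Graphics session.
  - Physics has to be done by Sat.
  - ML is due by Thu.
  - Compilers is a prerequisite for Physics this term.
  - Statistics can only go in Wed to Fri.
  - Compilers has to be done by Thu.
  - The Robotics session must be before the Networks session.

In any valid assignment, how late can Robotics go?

Robotics is available from Sat; downstream work caps Robotics at Sat.
Robotics at Sat is achievable: Algebra -> Mon, Graphics -> Tue, Physics -> Tue, Compilers -> Mon, Calculus -> Sat, Networks -> Sun, ML -> Mon, Robotics -> Sat, Statistics -> Wed.

Sat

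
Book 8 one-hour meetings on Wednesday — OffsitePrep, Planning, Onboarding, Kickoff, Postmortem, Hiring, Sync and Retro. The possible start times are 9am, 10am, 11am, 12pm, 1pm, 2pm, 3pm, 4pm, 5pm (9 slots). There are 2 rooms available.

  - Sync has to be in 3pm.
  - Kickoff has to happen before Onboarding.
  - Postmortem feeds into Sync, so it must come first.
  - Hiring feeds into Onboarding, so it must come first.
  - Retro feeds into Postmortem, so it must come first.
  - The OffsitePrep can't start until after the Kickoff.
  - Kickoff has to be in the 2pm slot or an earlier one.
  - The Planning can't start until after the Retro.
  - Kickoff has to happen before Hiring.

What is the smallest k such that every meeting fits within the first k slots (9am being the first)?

The precedence chain requires at least 3 distinct slots.
With at most 2 per slot and 8 meetings, at least 4 slots are needed.
Sync can't be placed before 3pm — that is slot 7 counting from 9am — so the schedule must run through at least 7 slots.
7 works (last occupied slot: 3pm): for example Onboarding in 11am, Hiring in 10am, Postmortem in 10am, Sync in 3pm, Kickoff in 9am, OffsitePrep in 11am, Retro in 9am, Planning in 12pm.

7 slots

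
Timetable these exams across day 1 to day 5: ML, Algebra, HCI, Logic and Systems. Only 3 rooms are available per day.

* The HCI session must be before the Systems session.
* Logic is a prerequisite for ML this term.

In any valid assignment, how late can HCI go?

Downstream work caps HCI at day 4.
HCI at day 4 is achievable: ML in day 2; Logic in day 1; HCI in day 4; Systems in day 5; Algebra in day 1.

day 4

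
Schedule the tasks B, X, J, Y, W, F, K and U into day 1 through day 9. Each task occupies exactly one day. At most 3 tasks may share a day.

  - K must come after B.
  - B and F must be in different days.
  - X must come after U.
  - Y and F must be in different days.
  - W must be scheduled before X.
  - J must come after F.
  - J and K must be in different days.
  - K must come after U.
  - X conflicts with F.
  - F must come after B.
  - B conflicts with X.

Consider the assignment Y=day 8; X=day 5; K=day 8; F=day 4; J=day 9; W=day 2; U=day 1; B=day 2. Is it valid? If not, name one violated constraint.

Valid

K must come after U — holds.
X conflicts with F — holds.
K must come after B — holds.
X must come after U — holds.
At most 3 tasks may share a day — holds.
B conflicts with X — holds.
J must come after F — holds.
F must come after B — holds.
J and K must be in different days — holds.
W must be scheduled before X — holds.
B and F must be in different days — holds.
Y and F must be in different days — holds.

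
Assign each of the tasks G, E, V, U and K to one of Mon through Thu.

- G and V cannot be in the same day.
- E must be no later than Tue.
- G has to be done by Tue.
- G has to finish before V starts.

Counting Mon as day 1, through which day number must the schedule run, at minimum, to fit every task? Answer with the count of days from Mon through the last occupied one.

The precedence chain requires at least 2 distinct days.
2 works (last occupied day: Tue): for example G=Mon, V=Tue, K=Mon, U=Mon, E=Mon.

2 days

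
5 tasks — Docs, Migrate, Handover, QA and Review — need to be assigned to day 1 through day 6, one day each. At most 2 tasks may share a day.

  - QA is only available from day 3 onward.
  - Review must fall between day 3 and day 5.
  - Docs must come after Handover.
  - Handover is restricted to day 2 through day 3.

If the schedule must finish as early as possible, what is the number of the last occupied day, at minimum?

4

The precedence chain requires at least 2 distinct days.
With at most 2 per day and 5 tasks, at least 3 days are needed.
QA can't be placed before day 3, so the schedule must run through at least day 3.
Could 3 days be enough, i.e. nothing placed later than day 3? No: Handover's window within 3 days is {day 2, day 3}; QA's window within 3 days is {day 3}; Review's window within 3 days is {day 3}; Docs must come after Handover (at day 2 or later) → {day 3}; that puts Docs, QA and Review all in day 3 — more than 2 per day.
So 3 days is not enough.
4 works (last occupied day: day 4): for example Review in day 3; Handover in day 2; Migrate in day 1; Docs in day 4; QA in day 3.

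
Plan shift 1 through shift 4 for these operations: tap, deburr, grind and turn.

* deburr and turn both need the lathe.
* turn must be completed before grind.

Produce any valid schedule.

tap -> shift 1; turn -> shift 1; deburr -> shift 2; grind -> shift 2

Checking: turn(shift 1) before grind(shift 2); deburr(shift 2) != turn(shift 1).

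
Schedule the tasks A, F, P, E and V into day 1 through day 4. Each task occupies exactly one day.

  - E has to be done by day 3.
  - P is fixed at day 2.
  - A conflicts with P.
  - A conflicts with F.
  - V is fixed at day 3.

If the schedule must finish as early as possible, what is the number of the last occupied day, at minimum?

V can't be placed before day 3, so the schedule must run through at least day 3.
3 works (last occupied day: day 3): for example F -> day 2, A -> day 1, V -> day 3, E -> day 1, P -> day 2.

day 3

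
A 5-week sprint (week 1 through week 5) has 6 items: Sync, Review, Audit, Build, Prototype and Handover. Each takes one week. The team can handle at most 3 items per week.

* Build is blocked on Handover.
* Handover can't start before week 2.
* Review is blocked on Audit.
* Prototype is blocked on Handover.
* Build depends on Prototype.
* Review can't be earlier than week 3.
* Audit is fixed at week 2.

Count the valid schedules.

60

Splitting on Sync: it can be week 1 (12), week 2 (12), week 3 (12), week 4 (12), week 5 (12). Listing each branch's schedules as (Review, Audit, Build, Prototype, Handover) by week number:
Sync=week 1: (3,2,4,3,2) (3,2,5,3,2) (3,2,5,4,2) (3,2,5,4,3) (4,2,4,3,2) (4,2,5,3,2) (4,2,5,4,2) (4,2,5,4,3) (5,2,4,3,2) (5,2,5,3,2) (5,2,5,4,2) (5,2,5,4,3) — 12.
Sync=week 2: (3,2,4,3,2) (3,2,5,3,2) (3,2,5,4,2) (3,2,5,4,3) (4,2,4,3,2) (4,2,5,3,2) (4,2,5,4,2) (4,2,5,4,3) (5,2,4,3,2) (5,2,5,3,2) (5,2,5,4,2) (5,2,5,4,3) — 12.
Sync=week 3: (3,2,4,3,2) (3,2,5,3,2) (3,2,5,4,2) (3,2,5,4,3) (4,2,4,3,2) (4,2,5,3,2) (4,2,5,4,2) (4,2,5,4,3) (5,2,4,3,2) (5,2,5,3,2) (5,2,5,4,2) (5,2,5,4,3) — 12.
Sync=week 4: (3,2,4,3,2) (3,2,5,3,2) (3,2,5,4,2) (3,2,5,4,3) (4,2,4,3,2) (4,2,5,3,2) (4,2,5,4,2) (4,2,5,4,3) (5,2,4,3,2) (5,2,5,3,2) (5,2,5,4,2) (5,2,5,4,3) — 12.
Sync=week 5: (3,2,4,3,2) (3,2,5,3,2) (3,2,5,4,2) (3,2,5,4,3) (4,2,4,3,2) (4,2,5,3,2) (4,2,5,4,2) (4,2,5,4,3) (5,2,4,3,2) (5,2,5,3,2) (5,2,5,4,2) (5,2,5,4,3) — 12.
Summing: 12 + 12 + 12 + 12 + 12 = 60.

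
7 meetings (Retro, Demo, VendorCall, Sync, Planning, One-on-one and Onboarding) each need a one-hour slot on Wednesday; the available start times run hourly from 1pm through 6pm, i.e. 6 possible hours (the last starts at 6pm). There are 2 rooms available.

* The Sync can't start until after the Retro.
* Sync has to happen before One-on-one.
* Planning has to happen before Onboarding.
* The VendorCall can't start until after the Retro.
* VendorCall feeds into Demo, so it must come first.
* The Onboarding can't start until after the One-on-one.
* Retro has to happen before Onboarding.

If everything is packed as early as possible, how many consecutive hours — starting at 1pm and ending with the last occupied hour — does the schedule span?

4

The precedence chain requires at least 4 distinct hours.
With at most 2 per hour and 7 meetings, at least 4 hours are needed.
4 works (last occupied hour: 4pm): for example VendorCall -> 2pm; Sync -> 2pm; Planning -> 1pm; One-on-one -> 3pm; Retro -> 1pm; Demo -> 3pm; Onboarding -> 4pm.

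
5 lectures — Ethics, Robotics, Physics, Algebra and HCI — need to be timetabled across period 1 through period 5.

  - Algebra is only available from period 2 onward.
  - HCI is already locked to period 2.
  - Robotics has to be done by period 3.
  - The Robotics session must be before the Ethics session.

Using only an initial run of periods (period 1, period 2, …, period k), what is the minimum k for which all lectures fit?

2

The precedence chain requires at least 2 distinct periods.
2 works (last occupied period: period 2): for example Robotics=period 1; Ethics=period 2; HCI=period 2; Algebra=period 2; Physics=period 1.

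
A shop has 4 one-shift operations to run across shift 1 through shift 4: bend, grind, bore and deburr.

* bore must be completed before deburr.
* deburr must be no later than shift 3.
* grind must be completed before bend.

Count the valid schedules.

Splitting on bend: it can be shift 2 (3), shift 3 (6), shift 4 (9). Listing each branch's schedules as (grind, bore, deburr) by shift number:
bend=shift 2: (1,1,2) (1,1,3) (1,2,3) — 3.
bend=shift 3: (1,1,2) (1,1,3) (1,2,3) (2,1,2) (2,1,3) (2,2,3) — 6.
bend=shift 4: (1,1,2) (1,1,3) (1,2,3) (2,1,2) (2,1,3) (2,2,3) (3,1,2) (3,1,3) (3,2,3) — 9.
Summing: 3 + 6 + 9 = 18.

18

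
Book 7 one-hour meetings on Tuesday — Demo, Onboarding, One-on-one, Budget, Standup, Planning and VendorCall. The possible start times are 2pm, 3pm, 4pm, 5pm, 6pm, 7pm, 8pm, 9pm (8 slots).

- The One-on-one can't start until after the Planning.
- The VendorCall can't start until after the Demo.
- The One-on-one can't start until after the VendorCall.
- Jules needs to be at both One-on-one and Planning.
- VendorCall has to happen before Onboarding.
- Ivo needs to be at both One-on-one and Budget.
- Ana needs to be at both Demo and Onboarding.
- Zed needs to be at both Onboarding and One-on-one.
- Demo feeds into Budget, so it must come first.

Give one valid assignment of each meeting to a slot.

Budget -> 3pm; One-on-one -> 4pm; Demo -> 2pm; Standup -> 2pm; Onboarding -> 5pm; VendorCall -> 3pm; Planning -> 2pm

Checking: VendorCall(3pm) before Onboarding(5pm); Demo(2pm) before Budget(3pm); Demo(2pm) before VendorCall(3pm); Planning(2pm) before One-on-one(4pm); VendorCall(3pm) before One-on-one(4pm); One-on-one(4pm) != Planning(2pm); Demo(2pm) != Onboarding(5pm); Onboarding(5pm) != One-on-one(4pm); One-on-one(4pm) != Budget(3pm).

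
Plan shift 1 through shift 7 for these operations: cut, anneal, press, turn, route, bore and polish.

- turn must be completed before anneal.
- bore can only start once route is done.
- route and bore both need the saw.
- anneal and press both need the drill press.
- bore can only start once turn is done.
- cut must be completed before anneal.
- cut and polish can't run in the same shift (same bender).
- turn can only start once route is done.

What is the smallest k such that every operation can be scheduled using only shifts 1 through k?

The precedence chain requires at least 3 distinct shifts.
3 works (last occupied shift: shift 3): for example cut=shift 1; polish=shift 2; turn=shift 2; anneal=shift 3; press=shift 1; route=shift 1; bore=shift 3.

3 shifts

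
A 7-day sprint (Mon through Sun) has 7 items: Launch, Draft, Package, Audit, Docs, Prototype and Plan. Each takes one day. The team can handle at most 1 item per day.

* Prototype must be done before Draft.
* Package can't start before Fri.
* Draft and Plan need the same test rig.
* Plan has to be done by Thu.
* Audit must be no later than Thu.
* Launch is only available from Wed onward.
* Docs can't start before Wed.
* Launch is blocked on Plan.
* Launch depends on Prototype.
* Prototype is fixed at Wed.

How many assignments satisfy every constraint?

36

Splitting on Launch: it can be Thu (12), Fri (8), Sat (8), Sun (8). Listing each branch's schedules as (Draft, Package, Audit, Docs, Prototype, Plan):
Launch=Thu: (Fri,Sat,Mon,Sun,Wed,Tue) (Fri,Sat,Tue,Sun,Wed,Mon) (Fri,Sun,Mon,Sat,Wed,Tue) (Fri,Sun,Tue,Sat,Wed,Mon) (Sat,Fri,Mon,Sun,Wed,Tue) (Sat,Fri,Tue,Sun,Wed,Mon) (Sat,Sun,Mon,Fri,Wed,Tue) (Sat,Sun,Tue,Fri,Wed,Mon) (Sun,Fri,Mon,Sat,Wed,Tue) (Sun,Fri,Tue,Sat,Wed,Mon) (Sun,Sat,Mon,Fri,Wed,Tue) (Sun,Sat,Tue,Fri,Wed,Mon) — 12.
Launch=Fri: (Thu,Sat,Mon,Sun,Wed,Tue) (Thu,Sat,Tue,Sun,Wed,Mon) (Thu,Sun,Mon,Sat,Wed,Tue) (Thu,Sun,Tue,Sat,Wed,Mon) (Sat,Sun,Mon,Thu,Wed,Tue) (Sat,Sun,Tue,Thu,Wed,Mon) (Sun,Sat,Mon,Thu,Wed,Tue) (Sun,Sat,Tue,Thu,Wed,Mon) — 8.
Launch=Sat: (Thu,Fri,Mon,Sun,Wed,Tue) (Thu,Fri,Tue,Sun,Wed,Mon) (Thu,Sun,Mon,Fri,Wed,Tue) (Thu,Sun,Tue,Fri,Wed,Mon) (Fri,Sun,Mon,Thu,Wed,Tue) (Fri,Sun,Tue,Thu,Wed,Mon) (Sun,Fri,Mon,Thu,Wed,Tue) (Sun,Fri,Tue,Thu,Wed,Mon) — 8.
Launch=Sun: (Thu,Fri,Mon,Sat,Wed,Tue) (Thu,Fri,Tue,Sat,Wed,Mon) (Thu,Sat,Mon,Fri,Wed,Tue) (Thu,Sat,Tue,Fri,Wed,Mon) (Fri,Sat,Mon,Thu,Wed,Tue) (Fri,Sat,Tue,Thu,Wed,Mon) (Sat,Fri,Mon,Thu,Wed,Tue) (Sat,Fri,Tue,Thu,Wed,Mon) — 8.
Summing: 12 + 8 + 8 + 8 = 36.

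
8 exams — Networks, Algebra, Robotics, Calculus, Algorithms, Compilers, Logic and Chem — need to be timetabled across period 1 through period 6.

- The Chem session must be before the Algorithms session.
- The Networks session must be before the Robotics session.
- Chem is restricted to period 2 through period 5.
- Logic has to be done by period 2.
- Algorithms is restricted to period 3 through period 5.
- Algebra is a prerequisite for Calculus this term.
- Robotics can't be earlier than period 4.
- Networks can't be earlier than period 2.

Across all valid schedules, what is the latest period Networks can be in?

Networks is available from period 2; downstream work caps Networks at period 5.
Networks at period 5 is achievable: Networks -> period 5; Algorithms -> period 3; Logic -> period 1; Calculus -> period 2; Robotics -> period 6; Chem -> period 2; Compilers -> period 1; Algebra -> period 1.

period 5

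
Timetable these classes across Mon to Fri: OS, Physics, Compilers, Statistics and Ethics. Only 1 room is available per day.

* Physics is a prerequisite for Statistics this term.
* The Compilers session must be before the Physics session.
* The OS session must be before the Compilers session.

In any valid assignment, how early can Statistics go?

Precedence pushes Statistics to at least Thu.
Statistics at Thu is achievable: Statistics in Thu; Ethics in Fri; Compilers in Tue; OS in Mon; Physics in Wed.

Thu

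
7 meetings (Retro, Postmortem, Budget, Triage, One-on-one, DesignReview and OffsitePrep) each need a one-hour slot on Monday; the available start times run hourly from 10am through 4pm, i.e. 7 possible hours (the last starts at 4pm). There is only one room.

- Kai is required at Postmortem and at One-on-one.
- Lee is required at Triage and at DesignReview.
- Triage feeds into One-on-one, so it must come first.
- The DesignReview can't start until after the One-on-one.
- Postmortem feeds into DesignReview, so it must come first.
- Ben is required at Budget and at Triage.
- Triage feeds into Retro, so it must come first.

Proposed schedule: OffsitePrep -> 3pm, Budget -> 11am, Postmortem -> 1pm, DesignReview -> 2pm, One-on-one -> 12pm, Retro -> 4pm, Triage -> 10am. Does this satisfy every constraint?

Ben is required at Budget and at Triage — holds.
Postmortem feeds into DesignReview, so it must come first — holds.
Triage feeds into One-on-one, so it must come first — holds.
There is only one room — holds.
Triage feeds into Retro, so it must come first — holds.
Kai is required at Postmortem and at One-on-one — holds.
The DesignReview can't start until after the One-on-one — holds.
Lee is required at Triage and at DesignReview — holds.

Yes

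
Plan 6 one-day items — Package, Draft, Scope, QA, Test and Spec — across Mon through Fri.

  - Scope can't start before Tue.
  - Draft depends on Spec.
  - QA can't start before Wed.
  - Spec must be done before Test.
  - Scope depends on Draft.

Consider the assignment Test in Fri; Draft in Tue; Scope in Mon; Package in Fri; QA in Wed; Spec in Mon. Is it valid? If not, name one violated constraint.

No — it violates: Scope can't start before Tue

Scope depends on Draft — violated.
Scope can't start before Tue — violated.
Spec must be done before Test — holds.
Draft depends on Spec — holds.
QA can't start before Wed — holds.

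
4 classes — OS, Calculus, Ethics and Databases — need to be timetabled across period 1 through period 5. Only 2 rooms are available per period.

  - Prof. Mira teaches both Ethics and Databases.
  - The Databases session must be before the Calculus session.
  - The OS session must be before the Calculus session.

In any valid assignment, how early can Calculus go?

Precedence pushes Calculus to at least period 2.
Calculus at period 2 is achievable: OS in period 1; Databases in period 1; Calculus in period 2; Ethics in period 2.

period 2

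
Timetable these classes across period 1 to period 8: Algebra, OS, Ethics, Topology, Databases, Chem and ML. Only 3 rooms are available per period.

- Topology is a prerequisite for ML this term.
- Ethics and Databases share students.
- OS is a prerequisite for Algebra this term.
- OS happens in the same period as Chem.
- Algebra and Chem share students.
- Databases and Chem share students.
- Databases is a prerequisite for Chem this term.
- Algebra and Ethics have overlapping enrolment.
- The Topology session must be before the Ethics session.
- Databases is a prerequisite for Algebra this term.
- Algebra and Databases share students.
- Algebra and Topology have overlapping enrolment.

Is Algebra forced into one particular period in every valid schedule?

No

Algebra can be period 3 (e.g. Chem=period 2, Databases=period 1, Topology=period 1, Ethics=period 2, OS=period 2, ML=period 3, Algebra=period 3) or period 4 (e.g. Chem -> period 2, ML -> period 3, Algebra -> period 4, OS -> period 2, Ethics -> period 2, Databases -> period 1, Topology -> period 1).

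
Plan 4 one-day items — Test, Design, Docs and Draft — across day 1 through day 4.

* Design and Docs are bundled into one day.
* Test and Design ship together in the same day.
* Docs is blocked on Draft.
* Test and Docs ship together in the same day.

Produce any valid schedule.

Docs in day 2, Test in day 2, Design in day 2, Draft in day 1

Checking: Draft(day 1) before Docs(day 2); Test = Docs = day 2; Test = Design = day 2; Design = Docs = day 2.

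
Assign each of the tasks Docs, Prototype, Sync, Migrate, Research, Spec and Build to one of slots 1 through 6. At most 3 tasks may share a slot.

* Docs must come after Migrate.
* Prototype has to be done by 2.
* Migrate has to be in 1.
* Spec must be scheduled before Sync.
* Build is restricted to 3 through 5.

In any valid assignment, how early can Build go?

Build is available from 3; Build's own window allows nothing later than 5.
Build at 3 is achievable: Spec=1, Build=3, Migrate=1, Prototype=1, Sync=2, Docs=2, Research=2.

3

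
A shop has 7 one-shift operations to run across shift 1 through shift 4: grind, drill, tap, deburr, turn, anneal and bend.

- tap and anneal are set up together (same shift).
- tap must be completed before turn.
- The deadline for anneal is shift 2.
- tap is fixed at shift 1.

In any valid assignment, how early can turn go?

shift 2

Precedence pushes turn to at least shift 2.
turn at shift 2 is achievable: anneal -> shift 1, deburr -> shift 1, bend -> shift 1, turn -> shift 2, tap -> shift 1, grind -> shift 1, drill -> shift 1.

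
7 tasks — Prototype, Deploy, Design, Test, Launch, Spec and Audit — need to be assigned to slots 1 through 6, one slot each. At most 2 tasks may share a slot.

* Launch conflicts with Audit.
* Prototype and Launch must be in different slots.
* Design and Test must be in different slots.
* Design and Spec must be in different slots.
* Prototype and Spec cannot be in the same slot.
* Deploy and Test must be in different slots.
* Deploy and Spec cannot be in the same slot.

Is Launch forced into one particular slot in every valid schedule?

No

Launch can be 1 (e.g. Launch -> 1; Spec -> 3; Test -> 3; Deploy -> 1; Audit -> 4; Prototype -> 2; Design -> 2) or 2 (e.g. Spec=3, Deploy=1, Audit=4, Prototype=1, Test=3, Design=2, Launch=2).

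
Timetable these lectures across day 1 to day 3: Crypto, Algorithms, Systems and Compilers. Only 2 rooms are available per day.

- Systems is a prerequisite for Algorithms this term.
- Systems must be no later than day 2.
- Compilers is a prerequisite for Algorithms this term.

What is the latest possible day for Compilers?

day 2

Downstream work caps Compilers at day 2.
Compilers at day 2 is achievable: Crypto=day 1, Algorithms=day 3, Compilers=day 2, Systems=day 1.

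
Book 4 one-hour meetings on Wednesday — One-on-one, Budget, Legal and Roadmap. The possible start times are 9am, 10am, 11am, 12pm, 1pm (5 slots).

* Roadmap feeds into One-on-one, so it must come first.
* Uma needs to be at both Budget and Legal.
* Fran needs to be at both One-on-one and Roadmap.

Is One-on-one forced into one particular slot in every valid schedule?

One-on-one can be 10am (e.g. Budget in 9am; One-on-one in 10am; Legal in 10am; Roadmap in 9am) or 11am (e.g. Legal in 10am, One-on-one in 11am, Roadmap in 9am, Budget in 9am).

No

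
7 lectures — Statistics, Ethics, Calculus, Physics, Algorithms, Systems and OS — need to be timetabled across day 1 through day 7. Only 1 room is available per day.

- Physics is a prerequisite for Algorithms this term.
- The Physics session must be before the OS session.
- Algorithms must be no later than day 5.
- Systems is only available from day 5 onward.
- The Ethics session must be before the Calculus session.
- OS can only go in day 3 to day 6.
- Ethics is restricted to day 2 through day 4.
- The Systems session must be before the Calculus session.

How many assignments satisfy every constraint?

Splitting on Ethics: it can be day 2 (15), day 3 (11), day 4 (11). Listing each branch's schedules as (Statistics, Calculus, Physics, Algorithms, Systems, OS) by day number:
Ethics=day 2: (1,7,3,4,5,6) (1,7,3,4,6,5) (1,7,3,5,6,4) (3,7,1,4,5,6) (3,7,1,4,6,5) (3,7,1,5,6,4) (4,7,1,3,5,6) (4,7,1,3,6,5) (4,7,1,5,6,3) (5,7,1,3,6,4) (5,7,1,4,6,3) (6,7,1,3,5,4) (6,7,1,4,5,3) (7,6,1,3,5,4) (7,6,1,4,5,3) — 15.
Ethics=day 3: (1,7,2,4,5,6) (1,7,2,4,6,5) (1,7,2,5,6,4) (2,7,1,4,5,6) (2,7,1,4,6,5) (2,7,1,5,6,4) (4,7,1,2,5,6) (4,7,1,2,6,5) (5,7,1,2,6,4) (6,7,1,2,5,4) (7,6,1,2,5,4) — 11.
Ethics=day 4: (1,7,2,3,5,6) (1,7,2,3,6,5) (1,7,2,5,6,3) (2,7,1,3,5,6) (2,7,1,3,6,5) (2,7,1,5,6,3) (3,7,1,2,5,6) (3,7,1,2,6,5) (5,7,1,2,6,3) (6,7,1,2,5,3) (7,6,1,2,5,3) — 11.
Summing: 15 + 11 + 11 = 37.

37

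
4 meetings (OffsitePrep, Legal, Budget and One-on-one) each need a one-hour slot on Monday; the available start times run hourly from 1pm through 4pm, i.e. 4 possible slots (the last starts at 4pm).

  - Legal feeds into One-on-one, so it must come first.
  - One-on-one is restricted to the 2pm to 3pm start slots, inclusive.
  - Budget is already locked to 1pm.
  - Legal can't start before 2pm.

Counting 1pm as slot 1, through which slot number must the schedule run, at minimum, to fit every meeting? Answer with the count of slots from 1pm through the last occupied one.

3

The precedence chain requires at least 2 distinct slots.
Propagating the time windows through the other constraints, One-on-one can't land before 3pm — that is slot 3 counting from 1pm — so the schedule must run through at least 3 slots.
3 works (last occupied slot: 3pm): for example One-on-one in 3pm, Budget in 1pm, Legal in 2pm, OffsitePrep in 1pm.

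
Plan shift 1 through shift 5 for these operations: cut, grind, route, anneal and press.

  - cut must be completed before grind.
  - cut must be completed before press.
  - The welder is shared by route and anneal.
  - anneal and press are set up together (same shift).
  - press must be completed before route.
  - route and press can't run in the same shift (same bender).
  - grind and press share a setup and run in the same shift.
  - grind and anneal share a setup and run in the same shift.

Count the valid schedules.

10

Splitting on cut: it can be shift 1 (6), shift 2 (3), shift 3 (1). Listing each branch's schedules as (grind, route, anneal, press) by shift number:
cut=shift 1: (2,3,2,2) (2,4,2,2) (2,5,2,2) (3,4,3,3) (3,5,3,3) (4,5,4,4) — 6.
cut=shift 2: (3,4,3,3) (3,5,3,3) (4,5,4,4) — 3.
cut=shift 3: (4,5,4,4) — 1.
Summing: 6 + 3 + 1 = 10.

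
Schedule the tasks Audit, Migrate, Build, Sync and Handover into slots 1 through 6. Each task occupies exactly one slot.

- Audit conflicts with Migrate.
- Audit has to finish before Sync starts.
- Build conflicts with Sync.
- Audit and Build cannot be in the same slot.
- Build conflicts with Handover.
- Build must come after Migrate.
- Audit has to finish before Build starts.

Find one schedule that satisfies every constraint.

Audit in 1, Build in 3, Handover in 1, Migrate in 2, Sync in 2

Checking: Audit(1) before Sync(2); Migrate(2) before Build(3); Audit(1) before Build(3); Audit(1) != Build(3); Build(3) != Sync(2); Build(3) != Handover(1); Audit(1) != Migrate(2).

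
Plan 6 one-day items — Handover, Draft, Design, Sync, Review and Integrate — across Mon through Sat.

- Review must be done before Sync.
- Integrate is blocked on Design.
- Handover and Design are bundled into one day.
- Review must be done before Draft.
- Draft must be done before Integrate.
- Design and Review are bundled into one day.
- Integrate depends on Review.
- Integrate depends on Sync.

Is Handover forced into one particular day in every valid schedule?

No

Handover can be Mon (e.g. Sync in Tue, Handover in Mon, Integrate in Wed, Design in Mon, Draft in Tue, Review in Mon) or Tue (e.g. Sync -> Wed; Design -> Tue; Integrate -> Thu; Draft -> Wed; Review -> Tue; Handover -> Tue).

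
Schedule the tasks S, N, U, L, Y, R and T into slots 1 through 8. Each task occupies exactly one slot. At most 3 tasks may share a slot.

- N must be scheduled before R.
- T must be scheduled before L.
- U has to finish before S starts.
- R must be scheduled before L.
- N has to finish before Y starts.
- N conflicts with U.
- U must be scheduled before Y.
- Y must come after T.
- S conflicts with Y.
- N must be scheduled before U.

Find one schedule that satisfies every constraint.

S=4, T=1, L=3, N=1, Y=3, R=2, U=2

Checking: U(2) before Y(3); N(1) before U(2); U(2) before S(4); N(1) before Y(3); R(2) before L(3); N(1) before R(2); T(1) before Y(3); T(1) before L(3); N(1) != U(2); S(4) != Y(3); max 2 per slot (cap 3).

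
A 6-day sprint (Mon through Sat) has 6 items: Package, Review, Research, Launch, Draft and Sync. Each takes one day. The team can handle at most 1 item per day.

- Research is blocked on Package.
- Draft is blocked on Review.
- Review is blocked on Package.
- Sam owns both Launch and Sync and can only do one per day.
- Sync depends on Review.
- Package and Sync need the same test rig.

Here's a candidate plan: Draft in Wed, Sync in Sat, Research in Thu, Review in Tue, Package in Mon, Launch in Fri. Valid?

Sync depends on Review — holds.
Review is blocked on Package — holds.
Sam owns both Launch and Sync and can only do one per day — holds.
Package and Sync need the same test rig — holds.
Research is blocked on Package — holds.
The team can handle at most 1 item per day — holds.
Draft is blocked on Review — holds.

Yes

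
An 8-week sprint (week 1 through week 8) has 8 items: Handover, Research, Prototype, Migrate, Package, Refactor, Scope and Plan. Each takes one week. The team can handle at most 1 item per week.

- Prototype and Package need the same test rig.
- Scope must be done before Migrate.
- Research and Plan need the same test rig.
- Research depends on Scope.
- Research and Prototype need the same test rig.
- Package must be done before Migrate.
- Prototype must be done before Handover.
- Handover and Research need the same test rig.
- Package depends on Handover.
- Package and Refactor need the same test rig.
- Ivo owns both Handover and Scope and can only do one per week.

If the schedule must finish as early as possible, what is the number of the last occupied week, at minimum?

8

The precedence chain requires at least 4 distinct weeks.
With at most 1 per week and 8 work items, at least 8 weeks are needed.
8 works (last occupied week: week 8): for example Prototype in week 1; Refactor in week 7; Package in week 3; Plan in week 8; Scope in week 4; Research in week 6; Handover in week 2; Migrate in week 5.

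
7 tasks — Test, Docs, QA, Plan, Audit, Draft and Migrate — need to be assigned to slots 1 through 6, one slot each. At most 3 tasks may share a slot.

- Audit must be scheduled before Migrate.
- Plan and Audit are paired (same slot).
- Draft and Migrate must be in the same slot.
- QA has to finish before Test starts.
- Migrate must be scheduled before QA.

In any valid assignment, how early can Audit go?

1

Downstream work caps Audit at 3.
Audit at 1 is achievable: Plan=1; Migrate=2; Draft=2; QA=3; Test=4; Docs=1; Audit=1.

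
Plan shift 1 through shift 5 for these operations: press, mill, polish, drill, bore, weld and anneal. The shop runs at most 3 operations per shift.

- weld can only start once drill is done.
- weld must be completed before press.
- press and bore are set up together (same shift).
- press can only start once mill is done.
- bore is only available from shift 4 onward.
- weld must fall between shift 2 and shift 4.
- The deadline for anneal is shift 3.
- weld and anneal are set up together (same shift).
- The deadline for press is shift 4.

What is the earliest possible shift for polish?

polish at shift 1 is achievable: drill in shift 1, mill in shift 1, anneal in shift 2, polish in shift 1, bore in shift 4, weld in shift 2, press in shift 4.

shift 1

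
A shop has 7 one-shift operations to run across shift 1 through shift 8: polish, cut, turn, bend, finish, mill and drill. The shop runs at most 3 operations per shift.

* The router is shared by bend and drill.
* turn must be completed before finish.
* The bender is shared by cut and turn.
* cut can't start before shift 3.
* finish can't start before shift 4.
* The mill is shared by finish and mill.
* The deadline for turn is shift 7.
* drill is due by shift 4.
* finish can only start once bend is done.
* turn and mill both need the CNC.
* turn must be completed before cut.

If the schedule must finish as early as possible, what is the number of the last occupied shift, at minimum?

shift 4

The precedence chain requires at least 2 distinct shifts.
With at most 3 per shift and 7 operations, at least 3 shifts are needed.
finish can't be placed before shift 4, so the schedule must run through at least shift 4.
4 works (last occupied shift: shift 4): for example finish=shift 4; drill=shift 2; polish=shift 1; turn=shift 1; cut=shift 3; mill=shift 2; bend=shift 1.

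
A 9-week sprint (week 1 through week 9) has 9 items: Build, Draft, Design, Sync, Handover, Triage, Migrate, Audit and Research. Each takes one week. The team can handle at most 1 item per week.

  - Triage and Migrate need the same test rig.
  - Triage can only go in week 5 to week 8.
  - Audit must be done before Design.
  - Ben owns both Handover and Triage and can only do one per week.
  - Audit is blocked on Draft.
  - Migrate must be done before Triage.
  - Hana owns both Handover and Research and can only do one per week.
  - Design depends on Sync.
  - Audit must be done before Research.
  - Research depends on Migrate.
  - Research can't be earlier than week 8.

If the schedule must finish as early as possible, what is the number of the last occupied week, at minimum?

week 9

The precedence chain requires at least 3 distinct weeks.
With at most 1 per week and 9 work items, at least 9 weeks are needed.
Research can't be placed before week 8, so the schedule must run through at least week 8.
9 works (last occupied week: week 9): for example Migrate=week 3, Research=week 8, Handover=week 9, Draft=week 1, Triage=week 5, Build=week 7, Design=week 6, Audit=week 2, Sync=week 4.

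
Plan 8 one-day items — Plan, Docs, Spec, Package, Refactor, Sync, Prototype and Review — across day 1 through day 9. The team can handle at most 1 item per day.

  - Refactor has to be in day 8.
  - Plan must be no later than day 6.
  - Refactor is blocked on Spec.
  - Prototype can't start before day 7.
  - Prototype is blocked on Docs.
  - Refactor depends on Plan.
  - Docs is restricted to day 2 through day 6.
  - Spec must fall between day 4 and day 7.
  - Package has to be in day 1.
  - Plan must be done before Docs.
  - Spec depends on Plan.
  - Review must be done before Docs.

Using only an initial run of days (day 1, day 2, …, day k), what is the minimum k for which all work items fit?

8 days

The precedence chain requires at least 3 distinct days.
With at most 1 per day and 8 work items, at least 8 days are needed.
Refactor can't be placed before day 8, so the schedule must run through at least day 8.
8 works (last occupied day: day 8): for example Docs=day 5; Spec=day 4; Prototype=day 7; Plan=day 2; Refactor=day 8; Package=day 1; Sync=day 6; Review=day 3.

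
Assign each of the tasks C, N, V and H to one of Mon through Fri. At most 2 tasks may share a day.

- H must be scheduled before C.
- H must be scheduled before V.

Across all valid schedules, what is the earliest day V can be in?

Precedence pushes V to at least Tue.
V at Tue is achievable: H in Mon; C in Tue; V in Tue; N in Mon.

Tue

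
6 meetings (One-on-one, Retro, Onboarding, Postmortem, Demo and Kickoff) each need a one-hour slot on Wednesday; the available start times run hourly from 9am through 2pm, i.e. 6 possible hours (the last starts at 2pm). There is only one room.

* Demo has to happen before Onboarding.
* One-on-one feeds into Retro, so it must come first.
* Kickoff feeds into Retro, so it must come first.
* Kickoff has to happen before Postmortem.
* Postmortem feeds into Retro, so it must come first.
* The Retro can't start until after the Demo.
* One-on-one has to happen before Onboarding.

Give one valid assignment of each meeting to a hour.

Onboarding -> 2pm, Postmortem -> 11am, Kickoff -> 10am, Demo -> 12pm, Retro -> 1pm, One-on-one -> 9am

Checking: Kickoff(10am) before Postmortem(11am); Demo(12pm) before Retro(1pm); One-on-one(9am) before Onboarding(2pm); One-on-one(9am) before Retro(1pm); Kickoff(10am) before Retro(1pm); Postmortem(11am) before Retro(1pm); Demo(12pm) before Onboarding(2pm); max 1 per hour (cap 1).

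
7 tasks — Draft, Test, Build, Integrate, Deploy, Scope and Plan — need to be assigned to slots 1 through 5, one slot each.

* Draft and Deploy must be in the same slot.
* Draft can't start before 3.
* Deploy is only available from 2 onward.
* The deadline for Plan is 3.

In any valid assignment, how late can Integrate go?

5

Integrate at 5 is achievable: Deploy -> 3, Build -> 1, Plan -> 1, Draft -> 3, Integrate -> 5, Test -> 1, Scope -> 1.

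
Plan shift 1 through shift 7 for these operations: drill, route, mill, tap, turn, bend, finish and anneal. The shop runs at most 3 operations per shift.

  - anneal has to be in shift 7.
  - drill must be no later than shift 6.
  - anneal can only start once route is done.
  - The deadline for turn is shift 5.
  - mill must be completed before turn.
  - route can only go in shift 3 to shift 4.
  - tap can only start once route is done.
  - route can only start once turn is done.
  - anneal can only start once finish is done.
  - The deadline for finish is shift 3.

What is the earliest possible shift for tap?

Precedence pushes tap to at least shift 4.
tap at shift 4 is achievable: finish in shift 1; route in shift 3; mill in shift 1; anneal in shift 7; bend in shift 2; drill in shift 1; tap in shift 4; turn in shift 2.

shift 4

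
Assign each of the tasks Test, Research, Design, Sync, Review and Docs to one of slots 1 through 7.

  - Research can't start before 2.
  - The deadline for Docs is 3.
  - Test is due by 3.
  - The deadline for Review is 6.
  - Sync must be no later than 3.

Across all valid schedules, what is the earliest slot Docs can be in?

1

Docs's own window allows nothing later than 3.
Docs at 1 is achievable: Research -> 2; Test -> 1; Sync -> 1; Docs -> 1; Design -> 1; Review -> 1.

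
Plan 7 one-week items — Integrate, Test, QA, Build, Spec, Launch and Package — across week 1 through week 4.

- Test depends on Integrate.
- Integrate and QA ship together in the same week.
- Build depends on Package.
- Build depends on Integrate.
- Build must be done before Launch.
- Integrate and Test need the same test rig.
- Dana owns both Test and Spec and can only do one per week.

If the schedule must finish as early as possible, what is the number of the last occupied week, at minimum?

The precedence chain requires at least 3 distinct weeks.
3 works (last occupied week: week 3): for example Build -> week 2; Integrate -> week 1; Launch -> week 3; Test -> week 2; Spec -> week 1; Package -> week 1; QA -> week 1.

3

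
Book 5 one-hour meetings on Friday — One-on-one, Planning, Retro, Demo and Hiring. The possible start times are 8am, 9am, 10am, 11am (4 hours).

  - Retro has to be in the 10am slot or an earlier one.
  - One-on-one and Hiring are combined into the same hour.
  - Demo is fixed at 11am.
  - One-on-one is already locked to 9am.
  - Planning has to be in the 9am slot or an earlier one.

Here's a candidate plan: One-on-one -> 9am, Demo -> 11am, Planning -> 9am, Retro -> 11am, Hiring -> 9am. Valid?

No — it violates: Retro has to be in the 10am slot or an earlier one

Retro has to be in the 10am slot or an earlier one — violated.
One-on-one and Hiring are combined into the same hour — holds.
One-on-one is already locked to 9am — holds.
Planning has to be in the 9am slot or an earlier one — holds.
Demo is fixed at 11am — holds.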